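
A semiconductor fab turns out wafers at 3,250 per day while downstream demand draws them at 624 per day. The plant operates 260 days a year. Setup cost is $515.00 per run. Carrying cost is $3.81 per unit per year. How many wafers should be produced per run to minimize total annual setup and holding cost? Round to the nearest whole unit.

Q* ≈ 7,368 wafers

Annual demand D = 624 × 260 = 162,240.
Production build-up factor (1 − d/p) = 1 − 624/3,250 = 0.8080.
Q* = √(2DS / (H(1 − d/p))) = √(2 × 162,240 × 515 / (3.81 × 0.8080)).
= √(167,107,200 / 3.0785) ≈ 7367.657.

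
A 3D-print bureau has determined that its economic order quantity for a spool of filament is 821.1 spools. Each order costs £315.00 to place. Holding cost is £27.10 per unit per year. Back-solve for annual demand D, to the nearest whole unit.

D ≈ 29,002 spools per year

Invert the EOQ relation Q*² = 2DS/H.
From Q* = √(2DS/H): D = Q*²H / (2S) = 821.1² × 27.1 / (2 × 315) = 29001.526.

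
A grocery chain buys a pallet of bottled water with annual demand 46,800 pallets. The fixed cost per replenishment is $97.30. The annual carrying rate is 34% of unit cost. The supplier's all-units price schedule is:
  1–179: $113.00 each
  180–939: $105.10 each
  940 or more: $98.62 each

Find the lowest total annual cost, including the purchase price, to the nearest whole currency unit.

TC* ≈ $4,636,020

Holding cost per unit per year at price C is H = 0.34·C.
Evaluate total cost at each tier's feasible EOQ or, if the EOQ is below the tier, at the tier's minimum quantity.
Tier 1 ($113.00): EOQ = 486.9 exceeds tier's upper bound 179, so this tier is dominated.
EOQ at $105.10 = 504.8 (feasible in tier 2): TC = 46,800×$105.10 + (46,800/504.8)×97.3 + (504.8/2)×0.34×$105.10 = $4,936,719.94.
EOQ at $98.62 = 521.2 < 940, so use break Q=940: TC = 46,800×$98.62 + (46,800/940.0)×97.3 + (940.0/2)×0.34×$98.62 = $4,636,019.77.
Lowest total cost among the candidates is at Q = 940.0.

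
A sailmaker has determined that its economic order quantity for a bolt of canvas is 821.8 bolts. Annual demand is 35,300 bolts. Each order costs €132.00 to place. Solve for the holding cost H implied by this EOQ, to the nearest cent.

H ≈ €13.80

Squaring Q* = √(2DS/H) gives Q*² = 2DS/H.
From Q* = √(2DS/H): H = 2DS / Q*² = 2 × 35,300 × 132 / 821.8² = 13.7990.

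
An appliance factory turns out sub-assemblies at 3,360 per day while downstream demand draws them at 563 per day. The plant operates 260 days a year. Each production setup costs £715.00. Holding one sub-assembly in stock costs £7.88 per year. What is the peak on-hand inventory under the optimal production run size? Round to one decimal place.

Annual demand D = 563 × 260 = 146,380.
Production build-up factor (1 − d/p) = 1 − 563/3,360 = 0.8324.
Q* = √(2DS / (H(1 − d/p))) = √(2 × 146,380 × 715 / (7.88 × 0.8324)).
= √(209,323,400 / 6.5596) ≈ 5648.969.
Maximum inventory = Q*(1 − d/p) = 5648.969 × 0.8324 ≈ 4702.430.

I_max ≈ 4,702.4 sub-assemblies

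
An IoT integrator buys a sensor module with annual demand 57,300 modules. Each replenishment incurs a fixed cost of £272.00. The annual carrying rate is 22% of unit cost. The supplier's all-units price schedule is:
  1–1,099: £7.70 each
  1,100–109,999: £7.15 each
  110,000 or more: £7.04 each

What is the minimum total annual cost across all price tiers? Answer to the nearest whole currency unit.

TC* ≈ £416,697

Holding cost per unit per year at price C is H = 0.22·C.
For each price level, check whether its EOQ is feasible; otherwise the best quantity at that price is the breakpoint.
Tier 1 (£7.70): EOQ = 4289.6 exceeds tier's upper bound 1099, so this tier is dominated.
EOQ at £7.15 = 4451.6 (feasible in tier 2): TC = 57,300×£7.15 + (57,300/4451.6)×272 + (4451.6/2)×0.22×£7.15 = £416,697.31.
EOQ at £7.04 = 4486.2 < 110000, so use break Q=110000: TC = 57,300×£7.04 + (57,300/110000.0)×272 + (110000.0/2)×0.22×£7.04 = £488,717.69.
Lowest total cost among the candidates is at Q = 4451.6.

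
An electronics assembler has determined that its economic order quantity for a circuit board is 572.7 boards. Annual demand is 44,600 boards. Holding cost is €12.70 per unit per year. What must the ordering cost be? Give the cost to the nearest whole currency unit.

Invert the EOQ relation Q*² = 2DS/H.
From Q* = √(2DS/H): S = Q*²H / (2D) = 572.7² × 12.7 / (2 × 44,600) = 46.6975.

S ≈ €47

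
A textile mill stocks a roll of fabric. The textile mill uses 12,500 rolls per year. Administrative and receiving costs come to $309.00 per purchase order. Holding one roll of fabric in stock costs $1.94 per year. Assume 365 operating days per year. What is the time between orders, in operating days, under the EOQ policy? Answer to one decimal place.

T ≈ 58.3 days

EOQ = √(2DS/H) = √(2 × 12,500 × 309 / 1.94) ≈ 1995.48.
Cycle time = Q*/D × 365 = 1995.48 / 12,500 × 365 ≈ 58.268 days.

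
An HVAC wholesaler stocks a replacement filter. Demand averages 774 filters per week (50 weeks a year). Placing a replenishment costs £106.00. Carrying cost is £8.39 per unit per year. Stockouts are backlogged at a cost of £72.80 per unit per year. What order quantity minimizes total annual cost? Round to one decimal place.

Annual demand D = 774 × 50 = 38,700.
With planned backorders, Q* = √(2DS/H) · √((H+B)/B).
√(2DS/H) = √(2 × 38,700 × 106 / 8.39) = 988.877.
√((H+B)/B) = √((8.39+72.8)/72.8) = 1.0561.
Q* ≈ 1044.307.

Q* ≈ 1,044.3 filters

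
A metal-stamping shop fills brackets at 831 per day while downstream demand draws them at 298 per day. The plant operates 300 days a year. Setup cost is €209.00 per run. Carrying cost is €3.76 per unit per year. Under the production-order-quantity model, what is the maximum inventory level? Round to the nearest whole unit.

Annual demand D = 298 × 300 = 89,400.
Production build-up factor (1 − d/p) = 1 − 298/831 = 0.6414.
Q* = √(2DS / (H(1 − d/p))) = √(2 × 89,400 × 209 / (3.76 × 0.6414)).
= √(37,369,200 / 2.4116) ≈ 3936.406.
Maximum inventory = Q*(1 − d/p) = 3936.406 × 0.6414 ≈ 2524.795.

I_max ≈ 2,525 brackets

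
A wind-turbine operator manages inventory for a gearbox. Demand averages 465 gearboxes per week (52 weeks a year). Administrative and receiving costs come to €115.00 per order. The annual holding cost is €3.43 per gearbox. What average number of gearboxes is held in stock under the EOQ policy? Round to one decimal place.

Annual demand D = 465 × 52 = 24,180.
EOQ = √(2DS/H) = √(2 × 24,180 × 115 / 3.43) ≈ 1273.34.
Average inventory = Q*/2 ≈ 1273.34 / 2 = 636.671.

Average inventory ≈ 636.7 gearboxes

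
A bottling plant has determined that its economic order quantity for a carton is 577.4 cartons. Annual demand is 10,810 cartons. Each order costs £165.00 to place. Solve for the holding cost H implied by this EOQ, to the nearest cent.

H ≈ £10.70

Squaring Q* = √(2DS/H) gives Q*² = 2DS/H.
From Q* = √(2DS/H): H = 2DS / Q*² = 2 × 10,810 × 165 / 577.4² = 10.7001.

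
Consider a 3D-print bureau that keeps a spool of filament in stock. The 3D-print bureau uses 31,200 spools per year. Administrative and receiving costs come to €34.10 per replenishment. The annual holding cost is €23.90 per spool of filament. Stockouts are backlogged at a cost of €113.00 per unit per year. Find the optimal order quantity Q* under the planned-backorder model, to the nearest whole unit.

With planned backorders, Q* = √(2DS/H) · √((H+B)/B).
√(2DS/H) = √(2 × 31,200 × 34.1 / 23.9) = 298.381.
√((H+B)/B) = √((23.9+113)/113) = 1.1007.
Q* ≈ 328.423.

Q* ≈ 328 spools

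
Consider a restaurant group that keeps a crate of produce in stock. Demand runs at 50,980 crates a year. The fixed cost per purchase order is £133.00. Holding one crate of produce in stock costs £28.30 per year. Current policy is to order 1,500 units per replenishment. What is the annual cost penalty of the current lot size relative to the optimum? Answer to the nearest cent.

Extra cost ≈ £6,155.25 per year

EOQ = √(2DS/H) = √(2 × 50,980 × 133 / 28.3) ≈ 692.23.
Cost at Q* = (D/Q*)S + (Q*/2)H = √(2DSH) ≈ £19,589.98.
Cost at Q = 1,500: (50,980/1,500)×133 + (1,500/2)×28.3 = £4,520.23 + £21,225.00 = £25,745.23.
Excess = £25,745.23 − £19,589.98 = £6,155.25.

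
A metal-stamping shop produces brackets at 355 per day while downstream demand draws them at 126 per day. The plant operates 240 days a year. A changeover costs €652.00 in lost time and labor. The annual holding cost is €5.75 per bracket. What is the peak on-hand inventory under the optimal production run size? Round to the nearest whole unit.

Annual demand D = 126 × 240 = 30,240.
Production build-up factor (1 − d/p) = 1 − 126/355 = 0.6451.
Q* = √(2DS / (H(1 − d/p))) = √(2 × 30,240 × 652 / (5.75 × 0.6451)).
= √(39,432,960 / 3.7092) ≈ 3260.560.
Maximum inventory = Q*(1 − d/p) = 3260.560 × 0.6451 ≈ 2103.291.

I_max ≈ 2,103 brackets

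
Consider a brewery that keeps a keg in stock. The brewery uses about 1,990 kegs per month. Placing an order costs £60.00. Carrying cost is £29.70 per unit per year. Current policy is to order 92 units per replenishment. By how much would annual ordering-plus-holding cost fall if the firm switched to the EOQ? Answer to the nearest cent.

Annual demand D = 1,990 × 12 = 23,880.
EOQ = √(2DS/H) = √(2 × 23,880 × 60 / 29.7) ≈ 310.62.
Cost at Q* = (D/Q*)S + (Q*/2)H = √(2DSH) ≈ £9,225.42.
Cost at Q = 92: (23,880/92)×60 + (92/2)×29.7 = £15,573.91 + £1,366.20 = £16,940.11.
Excess = £16,940.11 − £9,225.42 = £7,714.70.

Extra cost ≈ £7,714.70 per year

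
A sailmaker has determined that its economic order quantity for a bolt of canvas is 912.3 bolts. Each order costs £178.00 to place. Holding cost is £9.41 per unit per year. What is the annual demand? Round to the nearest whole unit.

Squaring Q* = √(2DS/H) gives Q*² = 2DS/H.
From Q* = √(2DS/H): D = Q*²H / (2S) = 912.3² × 9.41 / (2 × 178) = 21999.610.

D ≈ 22,000 bolts per year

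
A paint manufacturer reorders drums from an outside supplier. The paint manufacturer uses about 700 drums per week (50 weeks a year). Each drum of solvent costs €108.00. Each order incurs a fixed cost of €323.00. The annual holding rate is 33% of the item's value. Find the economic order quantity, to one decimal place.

Q* ≈ 796.5 drums

Annual demand D = 700 × 50 = 35,000.
Holding cost H = 0.33 × €108.00 = €35.6400 per unit per year.
EOQ = √(2DS / H) = √(2 × 35,000 × 323 / 35.64).
= √(22,610,000 / 35.64) = √634,399.5511 ≈ 796.492.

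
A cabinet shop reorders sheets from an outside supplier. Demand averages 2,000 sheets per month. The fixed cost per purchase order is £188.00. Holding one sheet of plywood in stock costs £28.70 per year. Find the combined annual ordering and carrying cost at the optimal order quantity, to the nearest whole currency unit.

Annual demand D = 2,000 × 12 = 24,000.
The optimal lot size = √(2DS/H) = √(2 × 24,000 × 188 / 28.7) ≈ 560.74.
At Q*, ordering cost (D/Q*)S equals holding cost (Q*/2)H, each = √(DSH/2).
Minimum total = √(2DSH) = √(2 × 24,000 × 188 × 28.7) ≈ 16093.129.

TC* ≈ £16,093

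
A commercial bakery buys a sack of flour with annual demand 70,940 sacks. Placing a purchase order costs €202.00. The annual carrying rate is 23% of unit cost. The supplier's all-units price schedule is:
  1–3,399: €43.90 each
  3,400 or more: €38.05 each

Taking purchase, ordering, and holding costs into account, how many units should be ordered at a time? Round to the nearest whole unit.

Holding cost per unit per year at price C is H = 0.23·C.
Candidates are each tier's EOQ (if it falls in that tier) and each price-break quantity.
EOQ at €43.90 = 1684.8 (feasible in tier 1): TC = 70,940×€43.90 + (70,940/1684.8)×202 + (1684.8/2)×0.23×€43.90 = €3,131,277.10.
EOQ at €38.05 = 1809.7 < 3400, so use break Q=3400: TC = 70,940×€38.05 + (70,940/3400.0)×202 + (3400.0/2)×0.23×€38.05 = €2,718,359.22.
Lowest total cost is €2,718,359.22 at Q = 3400.0.

Q* ≈ 3,400 sacks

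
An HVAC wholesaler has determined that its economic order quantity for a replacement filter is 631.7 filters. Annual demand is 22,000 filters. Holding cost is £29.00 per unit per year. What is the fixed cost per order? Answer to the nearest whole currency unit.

Squaring Q* = √(2DS/H) gives Q*² = 2DS/H.
From Q* = √(2DS/H): S = Q*²H / (2D) = 631.7² × 29 / (2 × 22,000) = 263.0069.

S ≈ £263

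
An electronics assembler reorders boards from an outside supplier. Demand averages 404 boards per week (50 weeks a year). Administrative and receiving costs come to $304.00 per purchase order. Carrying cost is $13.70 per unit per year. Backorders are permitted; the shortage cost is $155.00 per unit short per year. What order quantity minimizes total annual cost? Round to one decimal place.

Q* ≈ 987.8 boards

Annual demand D = 404 × 50 = 20,200.
With planned backorders, Q* = √(2DS/H) · √((H+B)/B).
√(2DS/H) = √(2 × 20,200 × 304 / 13.7) = 946.819.
√((H+B)/B) = √((13.7+155)/155) = 1.0433.
Q* ≈ 987.777.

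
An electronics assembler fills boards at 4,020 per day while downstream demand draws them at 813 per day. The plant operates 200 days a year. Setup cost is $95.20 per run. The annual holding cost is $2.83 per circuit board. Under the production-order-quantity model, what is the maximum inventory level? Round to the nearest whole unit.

I_max ≈ 2,954 boards

Annual demand D = 813 × 200 = 162,600.
Production build-up factor (1 − d/p) = 1 − 813/4,020 = 0.7978.
Q* = √(2DS / (H(1 − d/p))) = √(2 × 162,600 × 95.2 / (2.83 × 0.7978)).
= √(30,959,040 / 2.2577) ≈ 3703.088.
Maximum inventory = Q*(1 − d/p) = 3703.088 × 0.7978 ≈ 2954.180.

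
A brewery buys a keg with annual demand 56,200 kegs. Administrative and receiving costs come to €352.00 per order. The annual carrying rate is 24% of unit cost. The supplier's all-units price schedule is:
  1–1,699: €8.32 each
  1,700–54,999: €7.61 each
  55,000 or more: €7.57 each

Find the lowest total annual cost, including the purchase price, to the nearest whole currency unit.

TC* ≈ €436,183

Holding cost per unit per year at price C is H = 0.24·C.
Candidates are each tier's EOQ (if it falls in that tier) and each price-break quantity.
Tier 1 (€8.32): EOQ = 4451.3 exceeds tier's upper bound 1699, so this tier is dominated.
EOQ at €7.61 = 4654.3 (feasible in tier 2): TC = 56,200×€7.61 + (56,200/4654.3)×352 + (4654.3/2)×0.24×€7.61 = €436,182.66.
EOQ at €7.57 = 4666.6 < 55000, so use break Q=55000: TC = 56,200×€7.57 + (56,200/55000.0)×352 + (55000.0/2)×0.24×€7.57 = €475,755.68.
Lowest total cost among the candidates is at Q = 4654.3.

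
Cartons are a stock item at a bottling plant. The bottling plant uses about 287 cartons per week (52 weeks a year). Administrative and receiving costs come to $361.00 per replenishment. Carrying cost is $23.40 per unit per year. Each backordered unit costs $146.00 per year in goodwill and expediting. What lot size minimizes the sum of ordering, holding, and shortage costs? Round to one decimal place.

Q* ≈ 730.9 cartons

Annual demand D = 287 × 52 = 14,924.
With planned backorders, Q* = √(2DS/H) · √((H+B)/B).
√(2DS/H) = √(2 × 14,924 × 361 / 23.4) = 678.583.
√((H+B)/B) = √((23.4+146)/146) = 1.0772.
Q* ≈ 730.943.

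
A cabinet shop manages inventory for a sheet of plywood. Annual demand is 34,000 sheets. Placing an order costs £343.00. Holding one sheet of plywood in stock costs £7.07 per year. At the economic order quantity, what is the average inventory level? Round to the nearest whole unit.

Q* = √(2DS/H) = √(2 × 34,000 × 343 / 7.07) ≈ 1816.32.
Average inventory = Q*/2 ≈ 1816.32 / 2 = 908.159.

Average inventory ≈ 908 sheets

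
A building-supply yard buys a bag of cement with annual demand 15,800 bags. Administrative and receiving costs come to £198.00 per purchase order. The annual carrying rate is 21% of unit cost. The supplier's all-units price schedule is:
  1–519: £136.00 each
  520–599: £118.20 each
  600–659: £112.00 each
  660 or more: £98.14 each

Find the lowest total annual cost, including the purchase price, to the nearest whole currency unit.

TC* ≈ £1,562,153

Holding cost per unit per year at price C is H = 0.21·C.
Evaluate total cost at each tier's feasible EOQ or, if the EOQ is below the tier, at the tier's minimum quantity.
EOQ at £136.00 = 468.1 (feasible in tier 1): TC = 15,800×£136.00 + (15,800/468.1)×198 + (468.1/2)×0.21×£136.00 = £2,162,167.66.
EOQ at £118.20 = 502.1 < 520, so use break Q=520: TC = 15,800×£118.20 + (15,800/520.0)×198 + (520.0/2)×0.21×£118.20 = £1,880,029.87.
EOQ at £112.00 = 515.8 < 600, so use break Q=600: TC = 15,800×£112.00 + (15,800/600.0)×198 + (600.0/2)×0.21×£112.00 = £1,781,870.00.
EOQ at £98.14 = 551.0 < 660, so use break Q=660: TC = 15,800×£98.14 + (15,800/660.0)×198 + (660.0/2)×0.21×£98.14 = £1,562,153.10.
Lowest total cost among the candidates is at Q = 660.0.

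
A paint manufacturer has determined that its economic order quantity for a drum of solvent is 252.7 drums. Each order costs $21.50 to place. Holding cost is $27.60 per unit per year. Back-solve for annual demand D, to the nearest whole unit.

Invert the EOQ relation Q*² = 2DS/H.
From Q* = √(2DS/H): D = Q*²H / (2S) = 252.7² × 27.6 / (2 × 21.5) = 40987.470.

D ≈ 40,987 drums per year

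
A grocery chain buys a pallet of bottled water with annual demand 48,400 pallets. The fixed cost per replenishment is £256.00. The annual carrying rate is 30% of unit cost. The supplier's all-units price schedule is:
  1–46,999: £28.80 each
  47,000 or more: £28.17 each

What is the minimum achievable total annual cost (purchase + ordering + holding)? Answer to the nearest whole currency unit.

TC* ≈ £1,408,552

Holding cost per unit per year at price C is H = 0.30·C.
Candidates are each tier's EOQ (if it falls in that tier) and each price-break quantity.
EOQ at £28.80 = 1693.6 (feasible in tier 1): TC = 48,400×£28.80 + (48,400/1693.6)×256 + (1693.6/2)×0.30×£28.80 = £1,408,552.37.
EOQ at £28.17 = 1712.4 < 47000, so use break Q=47000: TC = 48,400×£28.17 + (48,400/47000.0)×256 + (47000.0/2)×0.30×£28.17 = £1,562,290.13.
Lowest total cost among the candidates is at Q = 1693.6.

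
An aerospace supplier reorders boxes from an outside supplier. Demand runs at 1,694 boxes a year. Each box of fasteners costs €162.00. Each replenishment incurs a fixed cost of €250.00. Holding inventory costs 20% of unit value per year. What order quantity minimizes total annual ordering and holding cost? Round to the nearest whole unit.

Q* ≈ 162 boxes

Holding cost H = 0.20 × €162.00 = €32.4000 per unit per year.
EOQ = √(2DS / H) = √(2 × 1,694 × 250 / 32.4).
= √(847,000 / 32.4) = √26,141.9753 ≈ 161.685.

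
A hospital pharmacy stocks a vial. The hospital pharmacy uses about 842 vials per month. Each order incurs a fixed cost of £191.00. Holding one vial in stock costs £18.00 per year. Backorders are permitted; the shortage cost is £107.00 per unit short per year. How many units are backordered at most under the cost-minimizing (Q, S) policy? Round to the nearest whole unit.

Annual demand D = 842 × 12 = 10,104.
With planned backorders, Q* = √(2DS/H) · √((H+B)/B).
√(2DS/H) = √(2 × 10,104 × 191 / 18) = 463.065.
√((H+B)/B) = √((18+107)/107) = 1.0808.
Q* ≈ 500.501.
S* = Q* · H/(H+B) = 500.501 × 18/125 ≈ 72.072.

S* ≈ 72 vials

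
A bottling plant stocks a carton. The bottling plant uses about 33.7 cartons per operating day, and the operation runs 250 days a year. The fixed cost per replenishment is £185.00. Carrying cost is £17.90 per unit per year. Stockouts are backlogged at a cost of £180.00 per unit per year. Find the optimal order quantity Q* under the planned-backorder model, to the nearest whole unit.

Q* ≈ 438 cartons

Annual demand D = 33.7 × 250 = 8,425.
With planned backorders, Q* = √(2DS/H) · √((H+B)/B).
√(2DS/H) = √(2 × 8,425 × 185 / 17.9) = 417.310.
√((H+B)/B) = √((17.9+180)/180) = 1.0485.
Q* ≈ 437.568.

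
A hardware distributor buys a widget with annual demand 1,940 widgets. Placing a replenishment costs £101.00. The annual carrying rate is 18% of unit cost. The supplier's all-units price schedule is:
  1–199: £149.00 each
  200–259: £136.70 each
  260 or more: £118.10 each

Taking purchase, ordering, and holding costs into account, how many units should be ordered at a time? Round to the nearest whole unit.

Q* ≈ 260 widgets

Holding cost per unit per year at price C is H = 0.18·C.
Evaluate total cost at each tier's feasible EOQ or, if the EOQ is below the tier, at the tier's minimum quantity.
EOQ at £149.00 = 120.9 (feasible in tier 1): TC = 1,940×£149.00 + (1,940/120.9)×101 + (120.9/2)×0.18×£149.00 = £292,301.95.
EOQ at £136.70 = 126.2 < 200, so use break Q=200: TC = 1,940×£136.70 + (1,940/200.0)×101 + (200.0/2)×0.18×£136.70 = £268,638.30.
EOQ at £118.10 = 135.8 < 260, so use break Q=260: TC = 1,940×£118.10 + (1,940/260.0)×101 + (260.0/2)×0.18×£118.10 = £232,631.16.
Lowest total cost is £232,631.16 at Q = 260.0.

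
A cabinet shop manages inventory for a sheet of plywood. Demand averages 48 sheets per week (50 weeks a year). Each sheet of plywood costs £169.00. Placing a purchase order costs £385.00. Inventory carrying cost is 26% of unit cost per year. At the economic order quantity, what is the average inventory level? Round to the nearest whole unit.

Average inventory ≈ 103 sheets

Annual demand D = 48 × 50 = 2,400.
Holding cost H = 0.26 × £169.00 = £43.9400 per unit per year.
The optimal lot size = √(2DS/H) = √(2 × 2,400 × 385 / 43.94) ≈ 205.08.
Average inventory = Q*/2 ≈ 205.08 / 2 = 102.539.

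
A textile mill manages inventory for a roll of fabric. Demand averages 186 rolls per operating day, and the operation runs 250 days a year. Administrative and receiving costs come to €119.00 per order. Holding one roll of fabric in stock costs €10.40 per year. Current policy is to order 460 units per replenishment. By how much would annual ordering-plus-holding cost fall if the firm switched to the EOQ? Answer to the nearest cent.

Extra cost ≈ €3,693.03 per year

Annual demand D = 186 × 250 = 46,500.
EOQ = √(2DS/H) = √(2 × 46,500 × 119 / 10.4) ≈ 1031.57.
Cost at Q* = (D/Q*)S + (Q*/2)H = √(2DSH) ≈ €10,728.32.
Cost at Q = 460: (46,500/460)×119 + (460/2)×10.4 = €12,029.35 + €2,392.00 = €14,421.35.
Excess = €14,421.35 − €10,728.32 = €3,693.03.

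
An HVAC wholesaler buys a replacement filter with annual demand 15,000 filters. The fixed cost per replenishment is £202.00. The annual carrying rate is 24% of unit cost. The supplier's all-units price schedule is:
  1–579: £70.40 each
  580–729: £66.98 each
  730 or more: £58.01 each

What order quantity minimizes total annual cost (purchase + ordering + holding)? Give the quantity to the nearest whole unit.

Q* ≈ 730 filters

Holding cost per unit per year at price C is H = 0.24·C.
For each price level, check whether its EOQ is feasible; otherwise the best quantity at that price is the breakpoint.
Tier 1 (£70.40): EOQ = 598.9 exceeds tier's upper bound 579, so this tier is dominated.
EOQ at £66.98 = 614.0 (feasible in tier 2): TC = 15,000×£66.98 + (15,000/614.0)×202 + (614.0/2)×0.24×£66.98 = £1,014,569.94.
EOQ at £58.01 = 659.7 < 730, so use break Q=730: TC = 15,000×£58.01 + (15,000/730.0)×202 + (730.0/2)×0.24×£58.01 = £879,382.36.
Lowest total cost is £879,382.36 at Q = 730.0.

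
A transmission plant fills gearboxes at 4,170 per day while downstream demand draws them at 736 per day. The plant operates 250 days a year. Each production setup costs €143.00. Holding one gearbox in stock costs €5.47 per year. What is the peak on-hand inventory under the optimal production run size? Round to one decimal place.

Annual demand D = 736 × 250 = 184,000.
Production build-up factor (1 − d/p) = 1 − 736/4,170 = 0.8235.
Q* = √(2DS / (H(1 − d/p))) = √(2 × 184,000 × 143 / (5.47 × 0.8235)).
= √(52,624,000 / 4.5046) ≈ 3417.953.
Maximum inventory = Q*(1 − d/p) = 3417.953 × 0.8235 ≈ 2814.689.

I_max ≈ 2,814.7 gearboxes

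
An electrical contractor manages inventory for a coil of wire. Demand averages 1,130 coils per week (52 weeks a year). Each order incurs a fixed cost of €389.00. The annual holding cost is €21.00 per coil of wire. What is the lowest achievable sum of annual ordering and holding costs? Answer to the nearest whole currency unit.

TC* ≈ €30,984

Annual demand D = 1,130 × 52 = 58,760.
EOQ = √(2DS/H) = √(2 × 58,760 × 389 / 21) ≈ 1475.44.
At Q*, ordering cost (D/Q*)S equals holding cost (Q*/2)H, each = √(DSH/2).
Minimum total = √(2DSH) = √(2 × 58,760 × 389 × 21) ≈ 30984.204.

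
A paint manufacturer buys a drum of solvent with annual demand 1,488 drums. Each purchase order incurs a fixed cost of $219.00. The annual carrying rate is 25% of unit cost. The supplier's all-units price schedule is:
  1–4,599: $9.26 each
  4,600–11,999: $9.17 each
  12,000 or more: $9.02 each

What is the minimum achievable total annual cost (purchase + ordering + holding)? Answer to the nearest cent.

Holding cost per unit per year at price C is H = 0.25·C.
For each price level, check whether its EOQ is feasible; otherwise the best quantity at that price is the breakpoint.
EOQ at $9.26 = 530.6 (feasible in tier 1): TC = 1,488×$9.26 + (1,488/530.6)×219 + (530.6/2)×0.25×$9.26 = $15,007.21.
EOQ at $9.17 = 533.2 < 4600, so use break Q=4600: TC = 1,488×$9.17 + (1,488/4600.0)×219 + (4600.0/2)×0.25×$9.17 = $18,988.55.
EOQ at $9.02 = 537.6 < 12000, so use break Q=12000: TC = 1,488×$9.02 + (1,488/12000.0)×219 + (12000.0/2)×0.25×$9.02 = $26,978.92.
Lowest total cost among the candidates is at Q = 530.6.

TC* ≈ $15,007.21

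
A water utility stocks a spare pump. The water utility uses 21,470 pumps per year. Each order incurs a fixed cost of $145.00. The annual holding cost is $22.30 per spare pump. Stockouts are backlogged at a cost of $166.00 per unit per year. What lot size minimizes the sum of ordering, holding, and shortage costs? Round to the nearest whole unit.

Q* ≈ 563 pumps

With planned backorders, Q* = √(2DS/H) · √((H+B)/B).
√(2DS/H) = √(2 × 21,470 × 145 / 22.3) = 528.400.
√((H+B)/B) = √((22.3+166)/166) = 1.0651.
Q* ≈ 562.774.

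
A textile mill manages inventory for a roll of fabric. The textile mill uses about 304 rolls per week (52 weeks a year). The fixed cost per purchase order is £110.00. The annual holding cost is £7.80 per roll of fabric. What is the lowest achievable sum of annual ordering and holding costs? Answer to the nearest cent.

Annual demand D = 304 × 52 = 15,808.
EOQ = √(2DS/H) = √(2 × 15,808 × 110 / 7.8) ≈ 667.73.
At the optimum the two cost components are equal, so total cost = 2·(Q*/2)H = Q*·H.
Minimum total = √(2DSH) = √(2 × 15,808 × 110 × 7.8) ≈ 5208.313.

TC* ≈ £5,208.31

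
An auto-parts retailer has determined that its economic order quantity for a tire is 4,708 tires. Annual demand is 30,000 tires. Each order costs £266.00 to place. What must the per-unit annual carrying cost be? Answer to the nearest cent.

The basic EOQ model gives Q* = √(2DS/H); rearrange for the unknown.
From Q* = √(2DS/H): H = 2DS / Q*² = 2 × 30,000 × 266 / 4,708² = 0.7200.

H ≈ £0.72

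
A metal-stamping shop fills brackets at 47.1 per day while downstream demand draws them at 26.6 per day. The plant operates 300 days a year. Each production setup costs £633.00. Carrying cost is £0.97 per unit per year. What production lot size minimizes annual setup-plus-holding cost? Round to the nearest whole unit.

Annual demand D = 26.6 × 300 = 7,980.
Production build-up factor (1 − d/p) = 1 − 26.6/47.1 = 0.4352.
Q* = √(2DS / (H(1 − d/p))) = √(2 × 7,980 × 633 / (0.97 × 0.4352)).
= √(10,102,680 / 0.4222) ≈ 4891.769.

Q* ≈ 4,892 brackets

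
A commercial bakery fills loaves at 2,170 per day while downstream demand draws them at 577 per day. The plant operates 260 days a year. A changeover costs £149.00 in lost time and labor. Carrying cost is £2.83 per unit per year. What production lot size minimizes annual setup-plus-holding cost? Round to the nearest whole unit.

Q* ≈ 4,639 loaves

Annual demand D = 577 × 260 = 150,020.
Production build-up factor (1 − d/p) = 1 − 577/2,170 = 0.7341.
Q* = √(2DS / (H(1 − d/p))) = √(2 × 150,020 × 149 / (2.83 × 0.7341)).
= √(44,705,960 / 2.0775) ≈ 4638.862.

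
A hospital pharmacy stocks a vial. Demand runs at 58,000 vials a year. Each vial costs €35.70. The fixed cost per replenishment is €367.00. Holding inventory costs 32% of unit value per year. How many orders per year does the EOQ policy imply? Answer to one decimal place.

N ≈ 30.0 orders per year

Holding cost H = 0.32 × €35.70 = €11.4240 per unit per year.
The optimal lot size = √(2DS/H) = √(2 × 58,000 × 367 / 11.424) ≈ 1930.42.
Orders per year = D / Q* = 58,000 / 1930.42 ≈ 30.045.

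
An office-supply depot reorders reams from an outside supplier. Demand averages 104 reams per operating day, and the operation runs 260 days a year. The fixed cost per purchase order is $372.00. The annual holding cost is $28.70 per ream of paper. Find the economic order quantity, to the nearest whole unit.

Annual demand D = 104 × 260 = 27,040.
EOQ = √(2DS / H) = √(2 × 27,040 × 372 / 28.7).
= √(20,117,760 / 28.7) = √700,967.2474 ≈ 837.238.

Q* ≈ 837 reams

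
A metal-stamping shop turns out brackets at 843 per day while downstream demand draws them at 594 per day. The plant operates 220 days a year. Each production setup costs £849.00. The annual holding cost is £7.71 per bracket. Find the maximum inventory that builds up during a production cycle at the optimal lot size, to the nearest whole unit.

Annual demand D = 594 × 220 = 130,680.
Production build-up factor (1 − d/p) = 1 − 594/843 = 0.2954.
Q* = √(2DS / (H(1 − d/p))) = √(2 × 130,680 × 849 / (7.71 × 0.2954)).
= √(221,894,640 / 2.2773) ≈ 9870.981.
Maximum inventory = Q*(1 − d/p) = 9870.981 × 0.2954 ≈ 2915.628.

I_max ≈ 2,916 brackets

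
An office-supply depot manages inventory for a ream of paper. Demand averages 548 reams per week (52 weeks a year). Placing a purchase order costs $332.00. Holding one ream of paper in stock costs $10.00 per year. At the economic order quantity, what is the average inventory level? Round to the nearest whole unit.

Annual demand D = 548 × 52 = 28,496.
EOQ = √(2DS/H) = √(2 × 28,496 × 332 / 10) ≈ 1375.55.
Average inventory = Q*/2 ≈ 1375.55 / 2 = 687.774.

Average inventory ≈ 688 reams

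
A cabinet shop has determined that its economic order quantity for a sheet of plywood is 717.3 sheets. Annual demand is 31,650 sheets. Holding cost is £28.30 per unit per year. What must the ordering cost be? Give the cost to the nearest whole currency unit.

The basic EOQ model gives Q* = √(2DS/H); rearrange for the unknown.
From Q* = √(2DS/H): S = Q*²H / (2D) = 717.3² × 28.3 / (2 × 31,650) = 230.0300.

S ≈ £230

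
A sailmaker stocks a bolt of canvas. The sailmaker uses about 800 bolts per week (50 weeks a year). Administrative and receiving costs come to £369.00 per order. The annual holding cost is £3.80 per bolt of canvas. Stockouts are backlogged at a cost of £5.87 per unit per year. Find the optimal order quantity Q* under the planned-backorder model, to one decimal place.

Annual demand D = 800 × 50 = 40,000.
With planned backorders, Q* = √(2DS/H) · √((H+B)/B).
√(2DS/H) = √(2 × 40,000 × 369 / 3.8) = 2787.189.
√((H+B)/B) = √((3.8+5.87)/5.87) = 1.2835.
Q* ≈ 3577.343.

Q* ≈ 3,577.3 bolts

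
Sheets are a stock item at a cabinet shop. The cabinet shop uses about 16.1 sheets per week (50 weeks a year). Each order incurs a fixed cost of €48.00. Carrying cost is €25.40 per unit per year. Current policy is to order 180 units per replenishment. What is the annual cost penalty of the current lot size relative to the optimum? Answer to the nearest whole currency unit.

Annual demand D = 16.1 × 50 = 805.
EOQ = √(2DS/H) = √(2 × 805 × 48 / 25.4) ≈ 55.16.
Cost at Q* = (D/Q*)S + (Q*/2)H = √(2DSH) ≈ €1,401.04.
Cost at Q = 180: (805/180)×48 + (180/2)×25.4 = €214.67 + €2,286.00 = €2,500.67.
Excess = €2,500.67 − €1,401.04 = €1,099.63.

Extra cost ≈ €1,100 per year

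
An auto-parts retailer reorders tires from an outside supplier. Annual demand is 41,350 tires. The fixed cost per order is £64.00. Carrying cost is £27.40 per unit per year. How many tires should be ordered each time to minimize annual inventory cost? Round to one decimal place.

EOQ = √(2DS / H) = √(2 × 41,350 × 64 / 27.4).
= √(5,292,800 / 27.4) = √193,167.8832 ≈ 439.509.

Q* ≈ 439.5 tires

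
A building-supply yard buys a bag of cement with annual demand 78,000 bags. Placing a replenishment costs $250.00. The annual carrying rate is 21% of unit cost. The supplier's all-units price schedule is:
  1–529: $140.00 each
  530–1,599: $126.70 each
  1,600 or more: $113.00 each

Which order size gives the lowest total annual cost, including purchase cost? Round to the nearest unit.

Holding cost per unit per year at price C is H = 0.21·C.
For each price level, check whether its EOQ is feasible; otherwise the best quantity at that price is the breakpoint.
Tier 1 ($140.00): EOQ = 1151.8 exceeds tier's upper bound 529, so this tier is dominated.
EOQ at $126.70 = 1210.7 (feasible in tier 2): TC = 78,000×$126.70 + (78,000/1210.7)×250 + (1210.7/2)×0.21×$126.70 = $9,914,812.93.
EOQ at $113.00 = 1282.0 < 1600, so use break Q=1600: TC = 78,000×$113.00 + (78,000/1600.0)×250 + (1600.0/2)×0.21×$113.00 = $8,845,171.50.
Lowest total cost is $8,845,171.50 at Q = 1600.0.

Q* ≈ 1,600 bags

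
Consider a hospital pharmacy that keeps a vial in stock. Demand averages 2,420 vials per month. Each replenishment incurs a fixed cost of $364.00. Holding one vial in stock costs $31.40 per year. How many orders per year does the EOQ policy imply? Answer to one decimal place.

Annual demand D = 2,420 × 12 = 29,040.
Q* = √(2DS/H) = √(2 × 29,040 × 364 / 31.4) ≈ 820.54.
Orders per year = D / Q* = 29,040 / 820.54 ≈ 35.391.

N ≈ 35.4 orders per year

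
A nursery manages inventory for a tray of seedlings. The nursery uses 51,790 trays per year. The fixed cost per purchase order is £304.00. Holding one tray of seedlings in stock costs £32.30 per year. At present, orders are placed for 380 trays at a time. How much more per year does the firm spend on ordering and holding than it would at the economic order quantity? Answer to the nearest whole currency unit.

Extra cost ≈ £15,677 per year

EOQ = √(2DS/H) = √(2 × 51,790 × 304 / 32.3) ≈ 987.36.
Cost at Q* = (D/Q*)S + (Q*/2)H = √(2DSH) ≈ £31,891.58.
Cost at Q = 380: (51,790/380)×304 + (380/2)×32.3 = £41,432.00 + £6,137.00 = £47,569.00.
Excess = £47,569.00 − £31,891.58 = £15,677.42.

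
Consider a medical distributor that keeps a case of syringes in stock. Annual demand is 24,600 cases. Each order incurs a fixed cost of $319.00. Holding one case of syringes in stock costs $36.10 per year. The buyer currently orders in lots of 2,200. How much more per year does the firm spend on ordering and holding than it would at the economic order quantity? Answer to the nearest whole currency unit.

EOQ = √(2DS/H) = √(2 × 24,600 × 319 / 36.1) ≈ 659.36.
Cost at Q* = (D/Q*)S + (Q*/2)H = √(2DSH) ≈ $23,802.99.
Cost at Q = 2,200: (24,600/2,200)×319 + (2,200/2)×36.1 = $3,567.00 + $39,710.00 = $43,277.00.
Excess = $43,277.00 − $23,802.99 = $19,474.01.

Extra cost ≈ $19,474 per year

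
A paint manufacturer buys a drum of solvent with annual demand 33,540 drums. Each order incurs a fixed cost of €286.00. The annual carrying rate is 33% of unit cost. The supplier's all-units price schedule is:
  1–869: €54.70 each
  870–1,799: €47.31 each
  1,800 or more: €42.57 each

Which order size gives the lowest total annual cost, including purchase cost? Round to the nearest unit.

Holding cost per unit per year at price C is H = 0.33·C.
For each price level, check whether its EOQ is feasible; otherwise the best quantity at that price is the breakpoint.
Tier 1 (€54.70): EOQ = 1030.9 exceeds tier's upper bound 869, so this tier is dominated.
EOQ at €47.31 = 1108.5 (feasible in tier 2): TC = 33,540×€47.31 + (33,540/1108.5)×286 + (1108.5/2)×0.33×€47.31 = €1,604,084.05.
EOQ at €42.57 = 1168.6 < 1800, so use break Q=1800: TC = 33,540×€42.57 + (33,540/1800.0)×286 + (1800.0/2)×0.33×€42.57 = €1,445,770.22.
Lowest total cost is €1,445,770.22 at Q = 1800.0.

Q* ≈ 1,800 drums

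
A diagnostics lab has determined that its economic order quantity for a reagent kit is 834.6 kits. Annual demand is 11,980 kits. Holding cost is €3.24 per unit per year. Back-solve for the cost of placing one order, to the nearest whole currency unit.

S ≈ €94

The basic EOQ model gives Q* = √(2DS/H); rearrange for the unknown.
From Q* = √(2DS/H): S = Q*²H / (2D) = 834.6² × 3.24 / (2 × 11,980) = 94.1922.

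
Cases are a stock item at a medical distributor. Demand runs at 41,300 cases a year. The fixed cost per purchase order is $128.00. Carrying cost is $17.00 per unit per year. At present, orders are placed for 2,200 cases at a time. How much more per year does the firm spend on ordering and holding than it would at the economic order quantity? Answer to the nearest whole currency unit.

EOQ = √(2DS/H) = √(2 × 41,300 × 128 / 17) ≈ 788.63.
Cost at Q* = (D/Q*)S + (Q*/2)H = √(2DSH) ≈ $13,406.63.
Cost at Q = 2,200: (41,300/2,200)×128 + (2,200/2)×17 = $2,402.91 + $18,700.00 = $21,102.91.
Excess = $21,102.91 − $13,406.63 = $7,696.28.

Extra cost ≈ $7,696 per year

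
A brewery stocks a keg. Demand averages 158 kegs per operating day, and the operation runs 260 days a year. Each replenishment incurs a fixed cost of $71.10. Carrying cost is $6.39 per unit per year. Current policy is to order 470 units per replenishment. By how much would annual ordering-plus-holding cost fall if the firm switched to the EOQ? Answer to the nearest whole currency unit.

Extra cost ≈ $1,606 per year

Annual demand D = 158 × 260 = 41,080.
EOQ = √(2DS/H) = √(2 × 41,080 × 71.1 / 6.39) ≈ 956.12.
Cost at Q* = (D/Q*)S + (Q*/2)H = √(2DSH) ≈ $6,109.64.
Cost at Q = 470: (41,080/470)×71.1 + (470/2)×6.39 = $6,214.44 + $1,501.65 = $7,716.09.
Excess = $7,716.09 − $6,109.64 = $1,606.46.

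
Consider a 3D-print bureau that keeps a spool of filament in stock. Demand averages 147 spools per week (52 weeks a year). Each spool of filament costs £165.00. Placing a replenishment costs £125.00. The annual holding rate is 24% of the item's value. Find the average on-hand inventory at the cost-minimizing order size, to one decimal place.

Average inventory ≈ 109.8 spools

Annual demand D = 147 × 52 = 7,644.
Holding cost H = 0.24 × £165.00 = £39.6000 per unit per year.
Q* = √(2DS/H) = √(2 × 7,644 × 125 / 39.6) ≈ 219.68.
Average inventory = Q*/2 ≈ 219.68 / 2 = 109.838.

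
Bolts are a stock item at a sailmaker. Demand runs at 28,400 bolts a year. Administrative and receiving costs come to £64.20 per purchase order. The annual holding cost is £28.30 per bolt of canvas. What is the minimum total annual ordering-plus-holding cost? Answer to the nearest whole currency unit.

The optimal lot size = √(2DS/H) = √(2 × 28,400 × 64.2 / 28.3) ≈ 358.96.
At Q*, ordering cost (D/Q*)S equals holding cost (Q*/2)H, each = √(DSH/2).
Minimum total = √(2DSH) = √(2 × 28,400 × 64.2 × 28.3) ≈ 10158.624.

TC* ≈ £10,159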